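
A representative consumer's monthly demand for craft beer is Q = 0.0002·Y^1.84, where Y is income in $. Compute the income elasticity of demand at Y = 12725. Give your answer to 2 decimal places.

1.84

For Q = A·Y^β the income elasticity is constant and equal to β.
Here β = 1.84, so η = 1.84.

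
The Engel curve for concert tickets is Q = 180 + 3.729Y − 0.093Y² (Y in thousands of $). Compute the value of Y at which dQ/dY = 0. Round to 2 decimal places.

dQ/dY = 3.729 − 0.186Y.
The good is inferior where dQ/dY < 0. Setting dQ/dY = 0 gives Y = 3.729 / 0.186 = 20.05.

20.05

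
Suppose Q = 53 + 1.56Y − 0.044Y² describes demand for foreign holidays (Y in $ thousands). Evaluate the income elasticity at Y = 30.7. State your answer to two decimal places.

At Y = 30.7: Q = 59.4224.
dQ/dY = 1.56 − 0.088Y = -1.14160.
η = (dQ/dY)·(Y/Q) = -1.14160 × (30.7/59.4224) = -0.59.

-0.59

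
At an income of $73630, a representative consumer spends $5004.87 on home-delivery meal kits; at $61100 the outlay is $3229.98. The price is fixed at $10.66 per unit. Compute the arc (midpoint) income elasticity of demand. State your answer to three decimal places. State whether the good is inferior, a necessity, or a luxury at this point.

With a constant price, Q₁ = 5004.87/10.66 = 469.500 and Q₂ = 3229.98/10.66 = 303.000 (equivalently, work directly with expenditure since P cancels).
Midpoint %ΔQ = (3229.98 − 5004.87)/4117.43 = -0.43107; midpoint %ΔI = (61100 − 73630)/67365 = -0.18600.
η = -0.43107 / -0.18600 = 2.318.
η > 1 ⇒ luxury.

2.318 (luxury)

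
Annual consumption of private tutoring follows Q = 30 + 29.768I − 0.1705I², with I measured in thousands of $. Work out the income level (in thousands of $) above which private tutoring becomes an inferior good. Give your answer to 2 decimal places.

dQ/dI = 29.768 − 0.341I.
The good is inferior where dQ/dI < 0. Setting dQ/dI = 0 gives I = 29.768 / 0.341 = 87.30.

87.30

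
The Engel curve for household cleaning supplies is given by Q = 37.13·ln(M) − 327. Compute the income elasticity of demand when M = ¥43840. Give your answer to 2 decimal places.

0.53

At M = 43840: Q = 69.857.
dQ/dM = 37.13/M = 0.000846943 at this income.
η = (dQ/dM)·(M/Q) = 0.000846943 × (43840/69.857) = 0.53.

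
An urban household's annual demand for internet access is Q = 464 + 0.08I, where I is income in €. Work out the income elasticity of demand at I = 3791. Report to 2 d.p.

At I = 3791: Q = 767.280.
dQ/dI = 0.08.
η = (dQ/dI)·(I/Q) = 0.08 × (3791/767.280) = 0.40.

0.40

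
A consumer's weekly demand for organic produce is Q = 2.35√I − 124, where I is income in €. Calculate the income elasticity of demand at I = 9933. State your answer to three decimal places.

At I = 9933: Q = 110.211.
dQ/dI = 2.35/(2√I) = 0.0117896 at this income.
η = (dQ/dI)·(I/Q) = 0.0117896 × (9933/110.211) = 1.063.

1.063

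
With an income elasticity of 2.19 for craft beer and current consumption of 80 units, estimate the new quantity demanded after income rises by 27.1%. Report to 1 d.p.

%ΔQ ≈ η × %ΔI = 2.19 × 27.1% = 59.349%.
New Q ≈ 80 × (1 + 0.59349) = 127.5.

127.5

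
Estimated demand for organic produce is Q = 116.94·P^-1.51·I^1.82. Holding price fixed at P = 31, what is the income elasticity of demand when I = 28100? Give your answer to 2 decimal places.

1.82

For a multiplicative demand Q = A·P^α·I^β, the income elasticity is β everywhere.
Here β = 1.82, so η = 1.82.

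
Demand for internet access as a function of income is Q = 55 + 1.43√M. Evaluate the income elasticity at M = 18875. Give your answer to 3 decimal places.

At M = 18875: Q = 251.462.
dQ/dM = 1.43/(2√M) = 0.0052043 at this income.
η = (dQ/dM)·(M/Q) = 0.0052043 × (18875/251.462) = 0.391.

0.391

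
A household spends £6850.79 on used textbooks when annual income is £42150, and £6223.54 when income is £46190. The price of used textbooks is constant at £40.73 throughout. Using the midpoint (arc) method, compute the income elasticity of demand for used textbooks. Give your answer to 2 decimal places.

-1.05

With a constant price, Q₁ = 6850.79/40.73 = 168.200 and Q₂ = 6223.54/40.73 = 152.800 (equivalently, work directly with expenditure since P cancels).
Midpoint %ΔQ = (6223.54 − 6850.79)/6537.17 = -0.09595; midpoint %ΔI = (46190 − 42150)/44170 = 0.09146.
η = -0.09595 / 0.09146 = -1.05.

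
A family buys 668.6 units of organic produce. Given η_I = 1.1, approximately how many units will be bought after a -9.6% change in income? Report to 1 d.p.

598.0

%ΔQ ≈ η × %ΔI = 1.1 × (-9.6%) = -10.56%.
New Q ≈ 668.6 × (1 − 0.1056) = 598.0.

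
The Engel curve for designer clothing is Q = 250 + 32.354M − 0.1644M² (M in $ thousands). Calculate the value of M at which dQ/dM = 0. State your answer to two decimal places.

dQ/dM = 32.354 − 0.3288M.
The good is inferior where dQ/dM < 0. Setting dQ/dM = 0 gives M = 32.354 / 0.3288 = 98.40.

98.40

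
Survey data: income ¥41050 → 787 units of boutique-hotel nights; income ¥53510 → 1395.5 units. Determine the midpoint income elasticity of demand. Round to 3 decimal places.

2.116

ΔQ = 1395.5 − 787 = 608.5; midpoint Q̄ = (787 + 1395.5)/2 = 1091.25.
ΔI = 53510 − 41050 = 12460; midpoint Ī = (41050 + 53510)/2 = 47280.
η = (ΔQ/Q̄) ÷ (ΔI/Ī) = (608.5/1091.25) ÷ (12460/47280) = 2.116.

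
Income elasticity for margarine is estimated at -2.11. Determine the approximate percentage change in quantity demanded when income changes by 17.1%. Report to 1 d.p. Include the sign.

%ΔQ ≈ η × %ΔI = -2.11 × 17.1% = -36.1%.

-36.1%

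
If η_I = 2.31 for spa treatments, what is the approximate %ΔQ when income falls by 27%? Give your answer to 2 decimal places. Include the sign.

-62.37%

%ΔQ ≈ η × %ΔI = 2.31 × (-27%) = -62.37%.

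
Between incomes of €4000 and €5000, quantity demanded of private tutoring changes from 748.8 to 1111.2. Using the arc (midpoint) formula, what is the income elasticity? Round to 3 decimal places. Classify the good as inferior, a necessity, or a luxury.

ΔQ = 1111.2 − 748.8 = 362.4; midpoint Q̄ = (748.8 + 1111.2)/2 = 930.
ΔI = 5000 − 4000 = 1000; midpoint Ī = (4000 + 5000)/2 = 4500.
η = (ΔQ/Q̄) ÷ (ΔI/Ī) = (362.4/930) ÷ (1000/4500) = 1.754.
η > 1 ⇒ luxury.

1.754 (luxury)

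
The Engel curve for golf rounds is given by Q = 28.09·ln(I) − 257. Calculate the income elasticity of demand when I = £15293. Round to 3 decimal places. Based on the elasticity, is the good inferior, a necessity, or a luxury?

At I = 15293: Q = 13.651.
dQ/dI = 28.09/I = 0.00183679 at this income.
η = (dQ/dI)·(I/Q) = 0.00183679 × (15293/13.651) = 2.058.
Since η > 1, the good is a luxury.

2.058 (luxury)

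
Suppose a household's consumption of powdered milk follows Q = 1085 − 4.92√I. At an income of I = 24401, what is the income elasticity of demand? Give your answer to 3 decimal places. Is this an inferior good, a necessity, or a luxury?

At I = 24401: Q = 316.456.
dQ/dI = -4.92/(2√I) = -0.0157482 at this income.
η = (dQ/dI)·(I/Q) = -0.0157482 × (24401/316.456) = -1.214.
Since η < 0, the good is an inferior good.

-1.214 (inferior good)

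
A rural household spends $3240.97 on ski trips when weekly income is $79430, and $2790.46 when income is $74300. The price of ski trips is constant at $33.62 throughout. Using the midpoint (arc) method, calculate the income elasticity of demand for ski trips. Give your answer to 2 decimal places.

2.24

With a constant price, Q₁ = 3240.97/33.62 = 96.400 and Q₂ = 2790.46/33.62 = 83.000 (equivalently, work directly with expenditure since P cancels).
Midpoint %ΔQ = (2790.46 − 3240.97)/3015.72 = -0.14939; midpoint %ΔI = (74300 − 79430)/76865 = -0.06674.
η = -0.14939 / -0.06674 = 2.24.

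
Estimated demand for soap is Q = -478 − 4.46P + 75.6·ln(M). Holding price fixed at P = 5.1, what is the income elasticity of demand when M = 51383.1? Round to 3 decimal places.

0.237

At P = 5.1, M = 51383.1: Q = 319.292.
Holding P constant, ∂Q/∂M = 75.6/M = 0.0014713.
η_M = (∂Q/∂M)·(M/Q) = 0.0014713 × (51383.1/319.292) = 0.237.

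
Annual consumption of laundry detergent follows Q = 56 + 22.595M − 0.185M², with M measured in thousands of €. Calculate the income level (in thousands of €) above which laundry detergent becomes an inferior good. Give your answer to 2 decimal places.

61.07

dQ/dM = 22.595 − 0.37M.
The good is inferior where dQ/dM < 0. Setting dQ/dM = 0 gives M = 22.595 / 0.37 = 61.07.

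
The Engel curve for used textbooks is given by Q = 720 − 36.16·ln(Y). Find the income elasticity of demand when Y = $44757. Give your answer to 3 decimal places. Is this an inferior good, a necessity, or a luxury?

At Y = 44757: Q = 332.762.
dQ/dY = -36.16/Y = -0.000807918 at this income.
η = (dQ/dY)·(Y/Q) = -0.000807918 × (44757/332.762) = -0.109.
Since η < 0, the good is an inferior good.

-0.109 (inferior good)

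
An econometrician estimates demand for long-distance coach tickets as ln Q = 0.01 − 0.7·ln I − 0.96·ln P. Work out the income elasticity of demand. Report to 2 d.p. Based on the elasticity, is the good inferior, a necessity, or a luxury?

-0.70 (inferior good)

In a log-linear demand, the coefficient on ln I is the income elasticity.
So η = -0.70.
η < 0 ⇒ inferior good.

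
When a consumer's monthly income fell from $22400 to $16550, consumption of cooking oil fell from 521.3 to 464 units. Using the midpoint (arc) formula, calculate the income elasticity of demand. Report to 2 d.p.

ΔQ = 464 − 521.3 = -57.3; midpoint Q̄ = (521.3 + 464)/2 = 492.65.
ΔI = 16550 − 22400 = -5850; midpoint Ī = (22400 + 16550)/2 = 19475.
η = (ΔQ/Q̄) ÷ (ΔI/Ī) = (-57.3/492.65) ÷ (-5850/19475) = 0.39.

0.39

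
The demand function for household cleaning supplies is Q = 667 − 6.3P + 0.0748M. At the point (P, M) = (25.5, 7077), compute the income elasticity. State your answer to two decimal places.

0.51

At P = 25.5, M = 7077: Q = 1035.710.
Holding P constant, ∂Q/∂M = 0.0748.
η_M = (∂Q/∂M)·(M/Q) = 0.0748 × (7077/1035.710) = 0.51.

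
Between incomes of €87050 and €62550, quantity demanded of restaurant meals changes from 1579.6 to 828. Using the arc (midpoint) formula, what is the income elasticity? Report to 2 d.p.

ΔQ = 828 − 1579.6 = -751.6; midpoint Q̄ = (1579.6 + 828)/2 = 1203.8.
ΔI = 62550 − 87050 = -24500; midpoint Ī = (87050 + 62550)/2 = 74800.
η = (ΔQ/Q̄) ÷ (ΔI/Ī) = (-751.6/1203.8) ÷ (-24500/74800) = 1.91.

1.91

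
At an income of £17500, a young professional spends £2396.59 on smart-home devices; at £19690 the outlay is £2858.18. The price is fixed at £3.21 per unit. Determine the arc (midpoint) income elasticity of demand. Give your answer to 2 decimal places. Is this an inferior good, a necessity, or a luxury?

With a constant price, Q₁ = 2396.59/3.21 = 746.601 and Q₂ = 2858.18/3.21 = 890.399 (equivalently, work directly with expenditure since P cancels).
Midpoint %ΔQ = (2858.18 − 2396.59)/2627.39 = 0.17568; midpoint %ΔI = (19690 − 17500)/18595 = 0.11777.
η = 0.17568 / 0.11777 = 1.49.
η > 1 ⇒ luxury.

1.49 (luxury)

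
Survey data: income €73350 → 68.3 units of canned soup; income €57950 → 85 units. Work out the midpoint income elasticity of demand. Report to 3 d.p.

-0.929

ΔQ = 85 − 68.3 = 16.7; midpoint Q̄ = (68.3 + 85)/2 = 76.65.
ΔI = 57950 − 73350 = -15400; midpoint Ī = (73350 + 57950)/2 = 65650.
η = (ΔQ/Q̄) ÷ (ΔI/Ī) = (16.7/76.65) ÷ (-15400/65650) = -0.929.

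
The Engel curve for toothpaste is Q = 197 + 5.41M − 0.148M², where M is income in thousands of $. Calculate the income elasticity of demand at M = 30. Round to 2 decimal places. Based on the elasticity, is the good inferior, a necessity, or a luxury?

At M = 30: Q = 226.1000.
dQ/dM = 5.41 − 0.296M = -3.47000.
η = (dQ/dM)·(M/Q) = -3.47000 × (30/226.1000) = -0.46.
η < 0 ⇒ inferior good.

-0.46 (inferior good)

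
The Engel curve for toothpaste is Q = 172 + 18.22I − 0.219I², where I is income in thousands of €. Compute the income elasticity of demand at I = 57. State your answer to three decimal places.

At I = 57: Q = 499.0090.
dQ/dI = 18.22 − 0.438I = -6.74600.
η = (dQ/dI)·(I/Q) = -6.74600 × (57/499.0090) = -0.771.

-0.771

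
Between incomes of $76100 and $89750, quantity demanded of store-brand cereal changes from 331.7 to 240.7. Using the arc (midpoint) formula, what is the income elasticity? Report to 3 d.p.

ΔQ = 240.7 − 331.7 = -91; midpoint Q̄ = (331.7 + 240.7)/2 = 286.2.
ΔI = 89750 − 76100 = 13650; midpoint Ī = (76100 + 89750)/2 = 82925.
η = (ΔQ/Q̄) ÷ (ΔI/Ī) = (-91/286.2) ÷ (13650/82925) = -1.932.

-1.932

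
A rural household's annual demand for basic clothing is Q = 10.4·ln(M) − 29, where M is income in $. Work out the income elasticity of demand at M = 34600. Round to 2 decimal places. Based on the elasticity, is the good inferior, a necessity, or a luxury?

0.13 (necessity)

At M = 34600: Q = 79.697.
dQ/dM = 10.4/M = 0.000300578 at this income.
η = (dQ/dM)·(M/Q) = 0.000300578 × (34600/79.697) = 0.13.
Since 0 < η < 1, the good is a necessity.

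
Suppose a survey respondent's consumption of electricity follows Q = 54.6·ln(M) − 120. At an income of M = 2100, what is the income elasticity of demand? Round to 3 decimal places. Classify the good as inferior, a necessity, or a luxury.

0.183 (necessity)

At M = 2100: Q = 297.673.
dQ/dM = 54.6/M = 0.026 at this income.
η = (dQ/dM)·(M/Q) = 0.026 × (2100/297.673) = 0.183.
Since 0 < η < 1, the good is a necessity.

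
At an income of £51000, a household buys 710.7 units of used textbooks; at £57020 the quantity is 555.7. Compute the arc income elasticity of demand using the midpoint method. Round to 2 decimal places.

-2.20

ΔQ = 555.7 − 710.7 = -155; midpoint Q̄ = (710.7 + 555.7)/2 = 633.2.
ΔI = 57020 − 51000 = 6020; midpoint Ī = (51000 + 57020)/2 = 54010.
η = (ΔQ/Q̄) ÷ (ΔI/Ī) = (-155/633.2) ÷ (6020/54010) = -2.20.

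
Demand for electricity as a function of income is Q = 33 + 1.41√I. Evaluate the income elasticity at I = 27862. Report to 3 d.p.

At I = 27862: Q = 268.356.
dQ/dI = 1.41/(2√I) = 0.0042236 at this income.
η = (dQ/dI)·(I/Q) = 0.0042236 × (27862/268.356) = 0.439.

0.439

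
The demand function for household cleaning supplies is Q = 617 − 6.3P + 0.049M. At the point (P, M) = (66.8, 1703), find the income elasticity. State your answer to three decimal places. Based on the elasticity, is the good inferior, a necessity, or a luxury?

At P = 66.8, M = 1703: Q = 279.607.
Holding P constant, ∂Q/∂M = 0.049.
η_M = (∂Q/∂M)·(M/Q) = 0.049 × (1703/279.607) = 0.298.
Since 0 < η < 1, this is a necessity.

0.298 (necessity)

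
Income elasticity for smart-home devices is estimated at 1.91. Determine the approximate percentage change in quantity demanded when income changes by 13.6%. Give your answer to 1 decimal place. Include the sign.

%ΔQ ≈ η × %ΔI = 1.91 × 13.6% = 26.0%.

26.0%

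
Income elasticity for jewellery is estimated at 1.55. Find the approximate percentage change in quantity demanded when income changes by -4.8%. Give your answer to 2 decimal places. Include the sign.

%ΔQ ≈ η × %ΔI = 1.55 × (-4.8%) = -7.44%.

-7.44%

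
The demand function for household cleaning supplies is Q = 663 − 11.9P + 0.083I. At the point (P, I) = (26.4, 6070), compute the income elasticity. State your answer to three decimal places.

At P = 26.4, I = 6070: Q = 852.650.
Holding P constant, ∂Q/∂I = 0.083.
η_I = (∂Q/∂I)·(I/Q) = 0.083 × (6070/852.650) = 0.591.

0.591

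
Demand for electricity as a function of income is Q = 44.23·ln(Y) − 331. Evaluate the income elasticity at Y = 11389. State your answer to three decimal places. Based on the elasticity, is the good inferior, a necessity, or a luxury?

0.539 (necessity)

At Y = 11389: Q = 82.126.
dQ/dY = 44.23/Y = 0.00388357 at this income.
η = (dQ/dY)·(Y/Q) = 0.00388357 × (11389/82.126) = 0.539.
Since 0 < η < 1, the good is a necessity.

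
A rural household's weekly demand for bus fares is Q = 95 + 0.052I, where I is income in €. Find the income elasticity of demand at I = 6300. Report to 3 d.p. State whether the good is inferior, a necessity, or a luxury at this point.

0.775 (necessity)

At I = 6300: Q = 422.600.
dQ/dI = 0.052.
η = (dQ/dI)·(I/Q) = 0.052 × (6300/422.600) = 0.775.
Since 0 < η < 1, the good is a necessity.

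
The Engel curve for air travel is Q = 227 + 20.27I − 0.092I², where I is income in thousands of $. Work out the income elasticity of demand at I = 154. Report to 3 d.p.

-1.065

At I = 154: Q = 1166.7080.
dQ/dI = 20.27 − 0.184I = -8.06600.
η = (dQ/dI)·(I/Q) = -8.06600 × (154/1166.7080) = -1.065.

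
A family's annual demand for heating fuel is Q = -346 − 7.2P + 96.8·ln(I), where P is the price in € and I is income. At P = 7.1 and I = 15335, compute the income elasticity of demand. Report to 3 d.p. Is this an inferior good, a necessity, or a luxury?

0.181 (necessity)

At P = 7.1, I = 15335: Q = 535.828.
Holding P constant, ∂Q/∂I = 96.8/I = 0.00631236.
η_I = (∂Q/∂I)·(I/Q) = 0.00631236 × (15335/535.828) = 0.181.
Since 0 < η < 1, this is a necessity.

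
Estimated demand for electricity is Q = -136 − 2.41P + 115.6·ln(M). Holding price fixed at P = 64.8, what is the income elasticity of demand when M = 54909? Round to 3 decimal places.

At P = 64.8, M = 54909: Q = 969.425.
Holding P constant, ∂Q/∂M = 115.6/M = 0.0021053.
η_M = (∂Q/∂M)·(M/Q) = 0.0021053 × (54909/969.425) = 0.119.

0.119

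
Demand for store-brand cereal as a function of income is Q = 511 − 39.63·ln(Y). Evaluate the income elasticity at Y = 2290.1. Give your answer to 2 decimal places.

At Y = 2290.1: Q = 204.408.
dQ/dY = -39.63/Y = -0.0173049 at this income.
η = (dQ/dY)·(Y/Q) = -0.0173049 × (2290.1/204.408) = -0.19.

-0.19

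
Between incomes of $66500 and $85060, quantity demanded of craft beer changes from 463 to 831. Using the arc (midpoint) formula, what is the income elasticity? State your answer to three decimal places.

2.322

ΔQ = 831 − 463 = 368; midpoint Q̄ = (463 + 831)/2 = 647.
ΔI = 85060 − 66500 = 18560; midpoint Ī = (66500 + 85060)/2 = 75780.
η = (ΔQ/Q̄) ÷ (ΔI/Ī) = (368/647) ÷ (18560/75780) = 2.322.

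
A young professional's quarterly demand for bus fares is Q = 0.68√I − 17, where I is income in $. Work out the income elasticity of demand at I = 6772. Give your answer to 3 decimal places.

At I = 6772: Q = 38.959.
dQ/dI = 0.68/(2√I) = 0.00413162 at this income.
η = (dQ/dI)·(I/Q) = 0.00413162 × (6772/38.959) = 0.718.

0.718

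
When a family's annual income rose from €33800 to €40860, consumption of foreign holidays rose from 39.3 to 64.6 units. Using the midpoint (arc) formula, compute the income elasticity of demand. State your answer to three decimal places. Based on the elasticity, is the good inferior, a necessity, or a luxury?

ΔQ = 64.6 − 39.3 = 25.3; midpoint Q̄ = (39.3 + 64.6)/2 = 51.95.
ΔI = 40860 − 33800 = 7060; midpoint Ī = (33800 + 40860)/2 = 37330.
η = (ΔQ/Q̄) ÷ (ΔI/Ī) = (25.3/51.95) ÷ (7060/37330) = 2.575.
η > 1 ⇒ luxury.

2.575 (luxury)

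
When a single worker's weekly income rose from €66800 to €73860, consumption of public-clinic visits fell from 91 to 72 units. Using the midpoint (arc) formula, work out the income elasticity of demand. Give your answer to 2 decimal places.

ΔQ = 72 − 91 = -19; midpoint Q̄ = (91 + 72)/2 = 81.5.
ΔI = 73860 − 66800 = 7060; midpoint Ī = (66800 + 73860)/2 = 70330.
η = (ΔQ/Q̄) ÷ (ΔI/Ī) = (-19/81.5) ÷ (7060/70330) = -2.32.

-2.32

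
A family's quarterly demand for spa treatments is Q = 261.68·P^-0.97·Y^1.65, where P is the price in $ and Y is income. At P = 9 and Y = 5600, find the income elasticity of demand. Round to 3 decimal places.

1.650

For a multiplicative demand Q = A·P^α·Y^β, the income elasticity is β everywhere.
Here β = 1.65, so η = 1.650.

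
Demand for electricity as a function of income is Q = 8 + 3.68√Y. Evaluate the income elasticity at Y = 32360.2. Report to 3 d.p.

At Y = 32360.2: Q = 669.993.
dQ/dY = 3.68/(2√Y) = 0.0102285 at this income.
η = (dQ/dY)·(Y/Q) = 0.0102285 × (32360.2/669.993) = 0.494.

0.494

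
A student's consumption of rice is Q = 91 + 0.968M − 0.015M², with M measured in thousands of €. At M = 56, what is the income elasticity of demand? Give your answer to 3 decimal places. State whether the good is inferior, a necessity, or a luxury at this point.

-0.406 (inferior good)

At M = 56: Q = 98.1680.
dQ/dM = 0.968 − 0.03M = -0.71200.
η = (dQ/dM)·(M/Q) = -0.71200 × (56/98.1680) = -0.406.
η < 0 ⇒ inferior good.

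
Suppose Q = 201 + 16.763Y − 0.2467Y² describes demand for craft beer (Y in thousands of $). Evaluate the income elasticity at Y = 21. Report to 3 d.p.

At Y = 21: Q = 444.2283.
dQ/dY = 16.763 − 0.4934Y = 6.40160.
η = (dQ/dY)·(Y/Q) = 6.40160 × (21/444.2283) = 0.303.

0.303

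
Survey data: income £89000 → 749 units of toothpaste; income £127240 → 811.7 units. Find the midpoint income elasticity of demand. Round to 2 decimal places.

ΔQ = 811.7 − 749 = 62.7; midpoint Q̄ = (749 + 811.7)/2 = 780.35.
ΔI = 127240 − 89000 = 38240; midpoint Ī = (89000 + 127240)/2 = 108120.
η = (ΔQ/Q̄) ÷ (ΔI/Ī) = (62.7/780.35) ÷ (38240/108120) = 0.23.

0.23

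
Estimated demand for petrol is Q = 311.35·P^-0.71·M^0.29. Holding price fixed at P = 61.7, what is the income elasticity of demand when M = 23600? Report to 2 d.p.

For a multiplicative demand Q = A·P^α·M^β, the income elasticity is β everywhere.
Here β = 0.29, so η = 0.29.

0.29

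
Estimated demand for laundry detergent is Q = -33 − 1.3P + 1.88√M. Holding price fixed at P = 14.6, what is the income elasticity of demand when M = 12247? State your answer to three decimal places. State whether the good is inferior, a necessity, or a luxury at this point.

At P = 14.6, M = 12247: Q = 156.072.
Holding P constant, ∂Q/∂M = 1.88/(2√M) = 0.00849401.
η_M = (∂Q/∂M)·(M/Q) = 0.00849401 × (12247/156.072) = 0.667.
Since 0 < η < 1, this is a necessity.

0.667 (necessity)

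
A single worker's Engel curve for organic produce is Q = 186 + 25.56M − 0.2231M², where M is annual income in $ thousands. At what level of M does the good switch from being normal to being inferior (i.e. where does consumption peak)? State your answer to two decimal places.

dQ/dM = 25.56 − 0.4462M.
The good is inferior where dQ/dM < 0. Setting dQ/dM = 0 gives M = 25.56 / 0.4462 = 57.28.

57.28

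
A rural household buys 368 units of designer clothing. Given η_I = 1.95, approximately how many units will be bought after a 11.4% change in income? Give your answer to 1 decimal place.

449.8

%ΔQ ≈ η × %ΔI = 1.95 × 11.4% = 22.23%.
New Q ≈ 368 × (1 + 0.2223) = 449.8.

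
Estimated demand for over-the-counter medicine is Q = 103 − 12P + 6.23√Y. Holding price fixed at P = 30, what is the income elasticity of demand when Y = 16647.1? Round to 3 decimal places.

At P = 30, Y = 16647.1: Q = 546.817.
Holding P constant, ∂Q/∂Y = 6.23/(2√Y) = 0.0241429.
η_Y = (∂Q/∂Y)·(Y/Q) = 0.0241429 × (16647.1/546.817) = 0.735.

0.735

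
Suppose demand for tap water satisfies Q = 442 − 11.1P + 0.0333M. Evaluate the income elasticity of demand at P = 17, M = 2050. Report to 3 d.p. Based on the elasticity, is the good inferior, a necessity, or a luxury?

0.212 (necessity)

At P = 17, M = 2050: Q = 321.565.
Holding P constant, ∂Q/∂M = 0.0333.
η_M = (∂Q/∂M)·(M/Q) = 0.0333 × (2050/321.565) = 0.212.
Since 0 < η < 1, this is a necessity.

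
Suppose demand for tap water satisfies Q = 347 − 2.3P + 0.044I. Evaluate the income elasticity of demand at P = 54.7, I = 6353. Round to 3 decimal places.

0.558

At P = 54.7, I = 6353: Q = 500.722.
Holding P constant, ∂Q/∂I = 0.044.
η_I = (∂Q/∂I)·(I/Q) = 0.044 × (6353/500.722) = 0.558.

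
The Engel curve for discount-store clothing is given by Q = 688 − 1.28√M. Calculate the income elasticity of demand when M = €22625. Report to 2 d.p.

At M = 22625: Q = 495.467.
dQ/dM = -1.28/(2√M) = -0.00425486 at this income.
η = (dQ/dM)·(M/Q) = -0.00425486 × (22625/495.467) = -0.19.

-0.19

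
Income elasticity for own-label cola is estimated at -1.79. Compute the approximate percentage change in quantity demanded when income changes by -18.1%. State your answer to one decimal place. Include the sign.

32.4%

%ΔQ ≈ η × %ΔI = -1.79 × (-18.1%) = 32.4%.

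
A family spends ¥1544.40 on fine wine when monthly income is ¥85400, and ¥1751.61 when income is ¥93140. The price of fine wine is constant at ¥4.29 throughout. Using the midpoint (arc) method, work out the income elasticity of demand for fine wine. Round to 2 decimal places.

1.45

With a constant price, Q₁ = 1544.40/4.29 = 360.000 and Q₂ = 1751.61/4.29 = 408.301 (equivalently, work directly with expenditure since P cancels).
Midpoint %ΔQ = (1751.61 − 1544.40)/1648.01 = 0.12573; midpoint %ΔI = (93140 − 85400)/89270 = 0.08670.
η = 0.12573 / 0.08670 = 1.45.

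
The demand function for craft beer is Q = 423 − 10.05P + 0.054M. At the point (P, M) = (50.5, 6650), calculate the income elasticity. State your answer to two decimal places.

1.31

At P = 50.5, M = 6650: Q = 274.575.
Holding P constant, ∂Q/∂M = 0.054.
η_M = (∂Q/∂M)·(M/Q) = 0.054 × (6650/274.575) = 1.31.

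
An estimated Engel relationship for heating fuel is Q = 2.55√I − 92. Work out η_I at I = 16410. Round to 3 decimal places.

At I = 16410: Q = 234.659.
dQ/dI = 2.55/(2√I) = 0.00995304 at this income.
η = (dQ/dI)·(I/Q) = 0.00995304 × (16410/234.659) = 0.696.

0.696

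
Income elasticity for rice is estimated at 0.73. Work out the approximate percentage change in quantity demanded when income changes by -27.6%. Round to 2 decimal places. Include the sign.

%ΔQ ≈ η × %ΔI = 0.73 × (-27.6%) = -20.15%.

-20.15%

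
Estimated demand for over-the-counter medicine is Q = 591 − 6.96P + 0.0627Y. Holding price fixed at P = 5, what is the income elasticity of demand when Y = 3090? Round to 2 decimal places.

At P = 5, Y = 3090: Q = 749.943.
Holding P constant, ∂Q/∂Y = 0.0627.
η_Y = (∂Q/∂Y)·(Y/Q) = 0.0627 × (3090/749.943) = 0.26.

0.26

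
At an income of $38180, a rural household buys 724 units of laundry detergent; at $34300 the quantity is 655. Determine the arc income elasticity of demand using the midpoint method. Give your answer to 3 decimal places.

ΔQ = 655 − 724 = -69; midpoint Q̄ = (724 + 655)/2 = 689.5.
ΔI = 34300 − 38180 = -3880; midpoint Ī = (38180 + 34300)/2 = 36240.
η = (ΔQ/Q̄) ÷ (ΔI/Ī) = (-69/689.5) ÷ (-3880/36240) = 0.935.

0.935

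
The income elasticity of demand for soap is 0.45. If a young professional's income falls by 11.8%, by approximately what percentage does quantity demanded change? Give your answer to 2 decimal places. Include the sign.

%ΔQ ≈ η × %ΔI = 0.45 × (-11.8%) = -5.31%.

-5.31%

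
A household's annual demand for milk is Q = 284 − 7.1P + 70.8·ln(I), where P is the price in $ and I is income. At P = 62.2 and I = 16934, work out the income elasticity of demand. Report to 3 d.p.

0.133

At P = 62.2, I = 16934: Q = 531.765.
Holding P constant, ∂Q/∂I = 70.8/I = 0.00418094.
η_I = (∂Q/∂I)·(I/Q) = 0.00418094 × (16934/531.765) = 0.133.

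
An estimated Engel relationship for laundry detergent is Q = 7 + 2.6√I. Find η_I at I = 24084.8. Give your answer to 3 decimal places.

0.491

At I = 24084.8: Q = 410.501.
dQ/dI = 2.6/(2√I) = 0.00837668 at this income.
η = (dQ/dI)·(I/Q) = 0.00837668 × (24084.8/410.501) = 0.491.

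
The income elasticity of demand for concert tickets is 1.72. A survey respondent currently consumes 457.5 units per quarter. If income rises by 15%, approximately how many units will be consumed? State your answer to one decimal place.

%ΔQ ≈ η × %ΔI = 1.72 × 15% = 25.8%.
New Q ≈ 457.5 × (1 + 0.258) = 575.5.

575.5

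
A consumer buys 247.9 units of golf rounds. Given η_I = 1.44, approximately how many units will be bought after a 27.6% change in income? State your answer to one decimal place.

346.4

%ΔQ ≈ η × %ΔI = 1.44 × 27.6% = 39.744%.
New Q ≈ 247.9 × (1 + 0.39744) = 346.4.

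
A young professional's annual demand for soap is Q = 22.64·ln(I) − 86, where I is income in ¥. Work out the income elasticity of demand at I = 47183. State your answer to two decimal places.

0.14

At I = 47183: Q = 157.647.
dQ/dI = 22.64/I = 0.000479834 at this income.
η = (dQ/dI)·(I/Q) = 0.000479834 × (47183/157.647) = 0.14.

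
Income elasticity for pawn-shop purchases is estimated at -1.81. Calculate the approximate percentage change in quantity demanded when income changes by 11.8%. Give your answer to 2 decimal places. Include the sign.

-21.36%

%ΔQ ≈ η × %ΔI = -1.81 × 11.8% = -21.36%.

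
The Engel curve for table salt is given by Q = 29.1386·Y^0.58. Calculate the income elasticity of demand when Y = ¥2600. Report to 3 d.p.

For Q = A·Y^β the income elasticity is constant and equal to β.
Here β = 0.58, so η = 0.580.

0.580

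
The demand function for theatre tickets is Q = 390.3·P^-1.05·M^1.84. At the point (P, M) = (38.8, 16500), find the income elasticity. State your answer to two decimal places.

For a multiplicative demand Q = A·P^α·M^β, the income elasticity is β everywhere.
Here β = 1.84, so η = 1.84.

1.84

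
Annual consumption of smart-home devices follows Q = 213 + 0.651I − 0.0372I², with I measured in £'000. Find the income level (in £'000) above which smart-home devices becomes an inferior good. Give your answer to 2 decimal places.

dQ/dI = 0.651 − 0.0744I.
The good is inferior where dQ/dI < 0. Setting dQ/dI = 0 gives I = 0.651 / 0.0744 = 8.75.

8.75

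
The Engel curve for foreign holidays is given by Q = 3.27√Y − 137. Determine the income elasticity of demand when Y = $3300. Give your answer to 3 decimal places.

1.847

At Y = 3300: Q = 50.847.
dQ/dY = 3.27/(2√Y) = 0.0284617 at this income.
η = (dQ/dY)·(Y/Q) = 0.0284617 × (3300/50.847) = 1.847.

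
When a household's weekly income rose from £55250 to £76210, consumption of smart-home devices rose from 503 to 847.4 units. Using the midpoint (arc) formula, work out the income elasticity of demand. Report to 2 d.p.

1.60

ΔQ = 847.4 − 503 = 344.4; midpoint Q̄ = (503 + 847.4)/2 = 675.2.
ΔI = 76210 − 55250 = 20960; midpoint Ī = (55250 + 76210)/2 = 65730.
η = (ΔQ/Q̄) ÷ (ΔI/Ī) = (344.4/675.2) ÷ (20960/65730) = 1.60.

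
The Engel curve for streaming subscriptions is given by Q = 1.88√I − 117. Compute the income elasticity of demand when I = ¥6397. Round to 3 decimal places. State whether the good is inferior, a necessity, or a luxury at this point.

2.253 (luxury)

At I = 6397: Q = 33.365.
dQ/dI = 1.88/(2√I) = 0.0117528 at this income.
η = (dQ/dI)·(I/Q) = 0.0117528 × (6397/33.365) = 2.253.
Since η > 1, the good is a luxury.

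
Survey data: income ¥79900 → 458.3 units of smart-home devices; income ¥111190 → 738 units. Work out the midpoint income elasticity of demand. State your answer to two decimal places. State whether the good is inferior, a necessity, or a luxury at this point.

1.43 (luxury)

ΔQ = 738 − 458.3 = 279.7; midpoint Q̄ = (458.3 + 738)/2 = 598.15.
ΔI = 111190 − 79900 = 31290; midpoint Ī = (79900 + 111190)/2 = 95545.
η = (ΔQ/Q̄) ÷ (ΔI/Ī) = (279.7/598.15) ÷ (31290/95545) = 1.43.
η > 1 ⇒ luxury.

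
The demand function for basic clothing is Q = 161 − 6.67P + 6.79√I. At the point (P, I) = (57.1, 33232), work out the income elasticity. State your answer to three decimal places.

At P = 57.1, I = 33232: Q = 1017.936.
Holding P constant, ∂Q/∂I = 6.79/(2√I) = 0.0186235.
η_I = (∂Q/∂I)·(I/Q) = 0.0186235 × (33232/1017.936) = 0.608.

0.608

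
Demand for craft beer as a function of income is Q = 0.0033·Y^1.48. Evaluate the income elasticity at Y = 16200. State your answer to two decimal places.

For Q = A·Y^β the income elasticity is constant and equal to β.
Here β = 1.48, so η = 1.48.

1.48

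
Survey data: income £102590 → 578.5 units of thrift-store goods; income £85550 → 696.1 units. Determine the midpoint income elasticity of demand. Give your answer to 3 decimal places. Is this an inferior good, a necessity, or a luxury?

-1.019 (inferior good)

ΔQ = 696.1 − 578.5 = 117.6; midpoint Q̄ = (578.5 + 696.1)/2 = 637.3.
ΔI = 85550 − 102590 = -17040; midpoint Ī = (102590 + 85550)/2 = 94070.
η = (ΔQ/Q̄) ÷ (ΔI/Ī) = (117.6/637.3) ÷ (-17040/94070) = -1.019.
η < 0 ⇒ inferior good.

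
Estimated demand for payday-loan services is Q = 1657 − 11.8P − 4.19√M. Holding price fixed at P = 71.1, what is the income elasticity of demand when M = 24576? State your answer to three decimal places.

-2.038

At P = 71.1, M = 24576: Q = 161.165.
Holding P constant, ∂Q/∂M = -4.19/(2√M) = -0.0133638.
η_M = (∂Q/∂M)·(M/Q) = -0.0133638 × (24576/161.165) = -2.038.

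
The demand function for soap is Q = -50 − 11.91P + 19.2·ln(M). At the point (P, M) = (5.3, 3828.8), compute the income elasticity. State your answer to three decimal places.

At P = 5.3, M = 3828.8: Q = 45.283.
Holding P constant, ∂Q/∂M = 19.2/M = 0.00501463.
η_M = (∂Q/∂M)·(M/Q) = 0.00501463 × (3828.8/45.283) = 0.424.

0.424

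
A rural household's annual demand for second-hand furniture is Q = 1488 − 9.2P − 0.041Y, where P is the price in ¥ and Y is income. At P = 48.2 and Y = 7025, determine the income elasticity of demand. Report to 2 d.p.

At P = 48.2, Y = 7025: Q = 756.535.
Holding P constant, ∂Q/∂Y = −0.041.
η_Y = (∂Q/∂Y)·(Y/Q) = -0.041 × (7025/756.535) = -0.38.

-0.38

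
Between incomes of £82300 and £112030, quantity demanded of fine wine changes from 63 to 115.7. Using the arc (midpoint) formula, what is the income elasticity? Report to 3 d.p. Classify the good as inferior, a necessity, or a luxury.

1.928 (luxury)

ΔQ = 115.7 − 63 = 52.7; midpoint Q̄ = (63 + 115.7)/2 = 89.35.
ΔI = 112030 − 82300 = 29730; midpoint Ī = (82300 + 112030)/2 = 97165.
η = (ΔQ/Q̄) ÷ (ΔI/Ī) = (52.7/89.35) ÷ (29730/97165) = 1.928.
η > 1 ⇒ luxury.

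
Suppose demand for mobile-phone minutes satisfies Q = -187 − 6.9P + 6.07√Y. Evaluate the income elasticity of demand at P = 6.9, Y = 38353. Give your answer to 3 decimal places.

At P = 6.9, Y = 38353: Q = 954.134.
Holding P constant, ∂Q/∂Y = 6.07/(2√Y) = 0.0154974.
η_Y = (∂Q/∂Y)·(Y/Q) = 0.0154974 × (38353/954.134) = 0.623.

0.623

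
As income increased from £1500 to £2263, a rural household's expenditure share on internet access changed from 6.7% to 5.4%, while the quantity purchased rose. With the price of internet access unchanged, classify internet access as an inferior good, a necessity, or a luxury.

necessity

Quantity rises but the budget share falls as income rises, so 0 < η < 1.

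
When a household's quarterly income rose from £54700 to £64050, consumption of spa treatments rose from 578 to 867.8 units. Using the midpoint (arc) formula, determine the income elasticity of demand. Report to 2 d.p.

2.55

ΔQ = 867.8 − 578 = 289.8; midpoint Q̄ = (578 + 867.8)/2 = 722.9.
ΔI = 64050 − 54700 = 9350; midpoint Ī = (54700 + 64050)/2 = 59375.
η = (ΔQ/Q̄) ÷ (ΔI/Ī) = (289.8/722.9) ÷ (9350/59375) = 2.55.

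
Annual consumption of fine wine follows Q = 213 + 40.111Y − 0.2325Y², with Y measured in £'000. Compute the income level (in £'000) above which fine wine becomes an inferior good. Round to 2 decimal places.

86.26

dQ/dY = 40.111 − 0.465Y.
The good is inferior where dQ/dY < 0. Setting dQ/dY = 0 gives Y = 40.111 / 0.465 = 86.26.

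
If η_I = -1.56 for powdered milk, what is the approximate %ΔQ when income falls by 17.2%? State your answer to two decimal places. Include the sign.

26.83%

%ΔQ ≈ η × %ΔI = -1.56 × (-17.2%) = 26.83%.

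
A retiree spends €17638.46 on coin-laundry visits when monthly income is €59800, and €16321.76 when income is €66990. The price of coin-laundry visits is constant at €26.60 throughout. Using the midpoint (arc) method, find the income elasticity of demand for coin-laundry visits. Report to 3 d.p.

-0.684

With a constant price, Q₁ = 17638.46/26.60 = 663.100 and Q₂ = 16321.76/26.60 = 613.600 (equivalently, work directly with expenditure since P cancels).
Midpoint %ΔQ = (16321.76 − 17638.46)/16980.11 = -0.07754; midpoint %ΔI = (66990 − 59800)/63395 = 0.11342.
η = -0.07754 / 0.11342 = -0.684.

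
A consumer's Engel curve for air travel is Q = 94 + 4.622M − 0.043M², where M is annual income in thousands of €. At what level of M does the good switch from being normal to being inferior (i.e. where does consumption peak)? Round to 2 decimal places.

53.74

dQ/dM = 4.622 − 0.086M.
The good is inferior where dQ/dM < 0. Setting dQ/dM = 0 gives M = 4.622 / 0.086 = 53.74.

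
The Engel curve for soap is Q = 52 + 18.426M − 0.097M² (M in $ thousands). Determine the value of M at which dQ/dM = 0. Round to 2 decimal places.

dQ/dM = 18.426 − 0.194M.
The good is inferior where dQ/dM < 0. Setting dQ/dM = 0 gives M = 18.426 / 0.194 = 94.98.

94.98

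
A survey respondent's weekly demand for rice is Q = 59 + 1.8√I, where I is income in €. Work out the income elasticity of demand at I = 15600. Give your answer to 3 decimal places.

0.396

At I = 15600: Q = 283.820.
dQ/dI = 1.8/(2√I) = 0.00720577 at this income.
η = (dQ/dI)·(I/Q) = 0.00720577 × (15600/283.820) = 0.396.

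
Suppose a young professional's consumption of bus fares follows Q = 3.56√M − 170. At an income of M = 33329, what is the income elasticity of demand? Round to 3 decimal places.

At M = 33329: Q = 479.922.
dQ/dM = 3.56/(2√M) = 0.0097501 at this income.
η = (dQ/dM)·(M/Q) = 0.0097501 × (33329/479.922) = 0.677.

0.677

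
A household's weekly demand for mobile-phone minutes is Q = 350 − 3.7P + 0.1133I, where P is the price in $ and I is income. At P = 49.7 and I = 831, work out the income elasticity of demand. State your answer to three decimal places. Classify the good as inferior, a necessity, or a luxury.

0.362 (necessity)

At P = 49.7, I = 831: Q = 260.262.
Holding P constant, ∂Q/∂I = 0.1133.
η_I = (∂Q/∂I)·(I/Q) = 0.1133 × (831/260.262) = 0.362.
Since 0 < η < 1, this is a necessity.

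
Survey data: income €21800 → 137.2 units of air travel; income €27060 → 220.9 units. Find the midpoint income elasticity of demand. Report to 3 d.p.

ΔQ = 220.9 − 137.2 = 83.7; midpoint Q̄ = (137.2 + 220.9)/2 = 179.05.
ΔI = 27060 − 21800 = 5260; midpoint Ī = (21800 + 27060)/2 = 24430.
η = (ΔQ/Q̄) ÷ (ΔI/Ī) = (83.7/179.05) ÷ (5260/24430) = 2.171.

2.171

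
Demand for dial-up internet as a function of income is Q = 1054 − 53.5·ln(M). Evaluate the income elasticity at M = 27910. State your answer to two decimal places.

At M = 27910: Q = 506.334.
dQ/dM = -53.5/M = -0.00191688 at this income.
η = (dQ/dM)·(M/Q) = -0.00191688 × (27910/506.334) = -0.11.

-0.11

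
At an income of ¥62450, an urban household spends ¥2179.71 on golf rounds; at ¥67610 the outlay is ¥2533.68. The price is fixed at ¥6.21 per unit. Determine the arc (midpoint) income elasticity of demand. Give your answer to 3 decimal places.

With a constant price, Q₁ = 2179.71/6.21 = 351.000 and Q₂ = 2533.68/6.21 = 408.000 (equivalently, work directly with expenditure since P cancels).
Midpoint %ΔQ = (2533.68 − 2179.71)/2356.69 = 0.15020; midpoint %ΔI = (67610 − 62450)/65030 = 0.07935.
η = 0.15020 / 0.07935 = 1.893.

1.893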